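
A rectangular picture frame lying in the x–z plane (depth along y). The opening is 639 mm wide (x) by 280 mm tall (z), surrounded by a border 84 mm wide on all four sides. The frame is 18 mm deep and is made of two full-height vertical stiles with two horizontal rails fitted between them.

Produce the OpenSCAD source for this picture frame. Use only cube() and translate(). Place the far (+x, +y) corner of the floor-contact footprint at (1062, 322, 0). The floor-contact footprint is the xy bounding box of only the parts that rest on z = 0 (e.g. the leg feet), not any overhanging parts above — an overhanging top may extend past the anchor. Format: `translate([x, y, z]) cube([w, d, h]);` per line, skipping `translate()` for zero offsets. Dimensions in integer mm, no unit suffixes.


translate([255, 304, 0]) cube([84, 18, 448]);
translate([978, 304, 0]) cube([84, 18, 448]);
translate([339, 304, 0]) cube([639, 18, 84]);
translate([339, 304, 364]) cube([639, 18, 84]);


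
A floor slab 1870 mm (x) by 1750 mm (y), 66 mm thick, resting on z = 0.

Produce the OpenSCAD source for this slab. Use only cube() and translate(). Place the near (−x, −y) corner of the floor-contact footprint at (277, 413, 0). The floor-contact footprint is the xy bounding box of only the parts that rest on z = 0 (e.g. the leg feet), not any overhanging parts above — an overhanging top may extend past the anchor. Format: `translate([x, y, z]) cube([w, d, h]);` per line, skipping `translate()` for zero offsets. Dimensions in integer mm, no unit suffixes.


translate([277, 413, 0]) cube([1870, 1750, 66]);


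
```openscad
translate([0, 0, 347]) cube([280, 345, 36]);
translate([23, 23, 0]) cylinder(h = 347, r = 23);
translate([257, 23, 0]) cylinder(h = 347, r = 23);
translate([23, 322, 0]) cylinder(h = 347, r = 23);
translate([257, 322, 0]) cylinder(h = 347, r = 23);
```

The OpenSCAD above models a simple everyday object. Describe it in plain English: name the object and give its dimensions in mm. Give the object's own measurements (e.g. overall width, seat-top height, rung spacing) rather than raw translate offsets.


A simple wooden stool: a rectangular seat 280 mm (x) by 345 mm (y), 36 mm thick, top face at z = 383 mm, on four round legs, each 46 mm in diameter. The legs rest on z = 0, each leg's axis is inset half a diameter from the nearest pair of seat edges (so the leg's bounding box is flush with the corner).


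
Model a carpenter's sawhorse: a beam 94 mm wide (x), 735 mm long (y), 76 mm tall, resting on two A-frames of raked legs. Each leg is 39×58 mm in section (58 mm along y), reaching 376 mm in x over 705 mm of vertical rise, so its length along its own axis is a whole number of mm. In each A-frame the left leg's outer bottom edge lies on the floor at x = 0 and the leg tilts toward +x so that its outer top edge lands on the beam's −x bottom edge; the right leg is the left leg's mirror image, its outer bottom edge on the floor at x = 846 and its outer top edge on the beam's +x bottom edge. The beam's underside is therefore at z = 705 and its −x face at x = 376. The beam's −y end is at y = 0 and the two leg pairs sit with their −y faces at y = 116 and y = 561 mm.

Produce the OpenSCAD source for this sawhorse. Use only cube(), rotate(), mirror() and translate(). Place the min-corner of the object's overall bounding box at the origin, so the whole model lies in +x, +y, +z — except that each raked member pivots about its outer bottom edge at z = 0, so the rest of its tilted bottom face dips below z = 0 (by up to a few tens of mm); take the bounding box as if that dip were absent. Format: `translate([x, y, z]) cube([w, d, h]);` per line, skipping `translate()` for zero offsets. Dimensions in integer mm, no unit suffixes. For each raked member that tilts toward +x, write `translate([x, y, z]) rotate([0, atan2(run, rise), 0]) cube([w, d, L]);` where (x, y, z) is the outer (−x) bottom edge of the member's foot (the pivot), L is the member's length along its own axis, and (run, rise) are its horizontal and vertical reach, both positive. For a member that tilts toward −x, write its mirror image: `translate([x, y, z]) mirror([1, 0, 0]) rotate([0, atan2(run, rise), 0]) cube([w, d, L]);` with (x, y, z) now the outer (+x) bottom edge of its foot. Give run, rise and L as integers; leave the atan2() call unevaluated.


translate([376, 0, 705]) cube([94, 735, 76]);
translate([0, 116, 0]) rotate([0, atan2(376, 705), 0]) cube([39, 58, 799]);
translate([846, 116, 0]) mirror([1, 0, 0]) rotate([0, atan2(376, 705), 0]) cube([39, 58, 799]);
translate([0, 561, 0]) rotate([0, atan2(376, 705), 0]) cube([39, 58, 799]);
translate([846, 561, 0]) mirror([1, 0, 0]) rotate([0, atan2(376, 705), 0]) cube([39, 58, 799]);


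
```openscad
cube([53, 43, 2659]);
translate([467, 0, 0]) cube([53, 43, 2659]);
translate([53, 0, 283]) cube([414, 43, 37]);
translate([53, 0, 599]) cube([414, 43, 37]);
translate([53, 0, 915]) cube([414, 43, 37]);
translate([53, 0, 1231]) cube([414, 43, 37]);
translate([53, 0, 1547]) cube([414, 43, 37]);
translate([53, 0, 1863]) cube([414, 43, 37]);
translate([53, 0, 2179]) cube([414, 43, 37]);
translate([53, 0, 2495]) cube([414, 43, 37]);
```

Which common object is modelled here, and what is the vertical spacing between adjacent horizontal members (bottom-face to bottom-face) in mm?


A ladder. The rung spacing is 316 mm.

Two tall 53×43 posts with 8 short bars between them — a ladder. Adjacent rungs sit at z = 283 and z = 599, so the spacing is 599 − 283 = 316 mm.


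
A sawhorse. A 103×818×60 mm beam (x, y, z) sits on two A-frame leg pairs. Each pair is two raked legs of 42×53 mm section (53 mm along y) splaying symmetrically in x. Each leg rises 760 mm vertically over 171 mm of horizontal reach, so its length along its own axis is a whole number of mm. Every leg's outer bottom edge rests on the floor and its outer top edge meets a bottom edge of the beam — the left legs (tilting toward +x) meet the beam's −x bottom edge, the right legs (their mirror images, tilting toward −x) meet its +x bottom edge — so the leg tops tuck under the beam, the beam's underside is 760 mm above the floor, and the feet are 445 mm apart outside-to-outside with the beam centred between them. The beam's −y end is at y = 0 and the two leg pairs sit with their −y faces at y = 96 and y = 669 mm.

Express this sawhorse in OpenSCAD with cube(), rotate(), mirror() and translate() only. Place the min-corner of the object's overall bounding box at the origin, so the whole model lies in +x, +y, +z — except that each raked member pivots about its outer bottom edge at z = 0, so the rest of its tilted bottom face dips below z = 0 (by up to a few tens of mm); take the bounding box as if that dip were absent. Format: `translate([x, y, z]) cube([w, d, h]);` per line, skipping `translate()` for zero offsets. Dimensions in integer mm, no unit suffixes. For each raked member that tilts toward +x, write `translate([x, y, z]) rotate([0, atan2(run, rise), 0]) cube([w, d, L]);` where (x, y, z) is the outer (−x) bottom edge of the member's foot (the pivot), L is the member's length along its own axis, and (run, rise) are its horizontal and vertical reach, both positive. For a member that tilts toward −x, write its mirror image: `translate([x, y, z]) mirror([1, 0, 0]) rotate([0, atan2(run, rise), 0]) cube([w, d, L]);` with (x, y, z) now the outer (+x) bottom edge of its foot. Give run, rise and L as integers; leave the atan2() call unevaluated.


translate([171, 0, 760]) cube([103, 818, 60]);
translate([0, 96, 0]) rotate([0, atan2(171, 760), 0]) cube([42, 53, 779]);
translate([445, 96, 0]) mirror([1, 0, 0]) rotate([0, atan2(171, 760), 0]) cube([42, 53, 779]);
translate([0, 669, 0]) rotate([0, atan2(171, 760), 0]) cube([42, 53, 779]);
translate([445, 669, 0]) mirror([1, 0, 0]) rotate([0, atan2(171, 760), 0]) cube([42, 53, 779]);


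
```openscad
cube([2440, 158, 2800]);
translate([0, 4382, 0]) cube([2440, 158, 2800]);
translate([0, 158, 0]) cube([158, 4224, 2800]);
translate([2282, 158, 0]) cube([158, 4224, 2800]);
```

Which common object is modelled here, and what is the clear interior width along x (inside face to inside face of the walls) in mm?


A house (or room) frame. The interior width is 2124 mm.

Four 2800 mm walls enclosing a rectangle with no floor or roof — a room or house frame. Outside width is 2440 mm and wall thickness is 158 mm, so the interior width is 2440 − 2 × 158 = 2124 mm.


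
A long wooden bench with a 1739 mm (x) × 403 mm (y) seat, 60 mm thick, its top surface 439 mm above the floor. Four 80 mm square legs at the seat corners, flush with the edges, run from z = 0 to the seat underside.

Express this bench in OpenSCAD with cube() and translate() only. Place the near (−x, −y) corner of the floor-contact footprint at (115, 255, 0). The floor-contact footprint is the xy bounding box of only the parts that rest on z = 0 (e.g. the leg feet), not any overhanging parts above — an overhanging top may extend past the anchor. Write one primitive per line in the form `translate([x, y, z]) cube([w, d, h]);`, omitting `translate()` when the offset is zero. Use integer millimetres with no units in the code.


translate([115, 255, 379]) cube([1739, 403, 60]);
translate([115, 255, 0]) cube([80, 80, 379]);
translate([115, 578, 0]) cube([80, 80, 379]);
translate([1774, 255, 0]) cube([80, 80, 379]);
translate([1774, 578, 0]) cube([80, 80, 379]);


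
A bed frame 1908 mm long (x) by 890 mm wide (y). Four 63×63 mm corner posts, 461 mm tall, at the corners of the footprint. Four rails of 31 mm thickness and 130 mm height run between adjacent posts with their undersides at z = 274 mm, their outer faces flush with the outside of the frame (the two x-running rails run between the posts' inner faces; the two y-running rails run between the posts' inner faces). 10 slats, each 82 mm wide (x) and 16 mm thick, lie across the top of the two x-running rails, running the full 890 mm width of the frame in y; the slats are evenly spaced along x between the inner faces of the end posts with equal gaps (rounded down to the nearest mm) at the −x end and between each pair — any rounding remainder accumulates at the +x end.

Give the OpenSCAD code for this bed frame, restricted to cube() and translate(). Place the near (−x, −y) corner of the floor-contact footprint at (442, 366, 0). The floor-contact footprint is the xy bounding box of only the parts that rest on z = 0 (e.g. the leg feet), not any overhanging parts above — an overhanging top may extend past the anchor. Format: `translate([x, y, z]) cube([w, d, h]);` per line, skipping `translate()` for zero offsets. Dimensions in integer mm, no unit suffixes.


translate([442, 366, 0]) cube([63, 63, 461]);
translate([442, 1193, 0]) cube([63, 63, 461]);
translate([2287, 366, 0]) cube([63, 63, 461]);
translate([2287, 1193, 0]) cube([63, 63, 461]);
translate([505, 366, 274]) cube([1782, 31, 130]);
translate([505, 1225, 274]) cube([1782, 31, 130]);
translate([442, 429, 274]) cube([31, 764, 130]);
translate([2319, 429, 274]) cube([31, 764, 130]);
translate([592, 366, 404]) cube([82, 890, 16]);
translate([761, 366, 404]) cube([82, 890, 16]);
translate([930, 366, 404]) cube([82, 890, 16]);
translate([1099, 366, 404]) cube([82, 890, 16]);
translate([1268, 366, 404]) cube([82, 890, 16]);
translate([1437, 366, 404]) cube([82, 890, 16]);
translate([1606, 366, 404]) cube([82, 890, 16]);
translate([1775, 366, 404]) cube([82, 890, 16]);
translate([1944, 366, 404]) cube([82, 890, 16]);
translate([2113, 366, 404]) cube([82, 890, 16]);


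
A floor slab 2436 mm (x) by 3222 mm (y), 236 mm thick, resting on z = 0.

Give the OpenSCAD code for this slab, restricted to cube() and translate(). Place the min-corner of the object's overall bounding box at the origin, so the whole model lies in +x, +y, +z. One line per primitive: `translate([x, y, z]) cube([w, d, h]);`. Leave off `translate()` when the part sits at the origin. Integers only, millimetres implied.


cube([2436, 3222, 236]);


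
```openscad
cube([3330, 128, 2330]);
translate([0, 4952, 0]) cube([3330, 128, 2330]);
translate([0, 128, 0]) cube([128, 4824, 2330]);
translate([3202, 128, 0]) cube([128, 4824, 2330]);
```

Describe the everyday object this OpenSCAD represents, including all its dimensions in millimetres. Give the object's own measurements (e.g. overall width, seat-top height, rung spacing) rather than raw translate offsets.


The wall frame of a small rectangular building: four walls, each 2330 mm tall and 128 mm thick, enclosing a footprint 3330 mm (x) by 5080 mm (y) outside-to-outside, with no floor or roof. The front and back walls (the −y and +y sides) span the full width; the two side walls fit between them.


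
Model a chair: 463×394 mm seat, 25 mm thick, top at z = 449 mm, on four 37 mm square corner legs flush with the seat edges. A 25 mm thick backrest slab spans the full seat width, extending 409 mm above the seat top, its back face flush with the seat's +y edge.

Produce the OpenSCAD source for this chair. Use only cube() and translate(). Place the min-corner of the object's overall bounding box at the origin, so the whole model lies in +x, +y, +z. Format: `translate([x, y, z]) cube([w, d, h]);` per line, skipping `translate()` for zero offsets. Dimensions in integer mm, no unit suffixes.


translate([0, 0, 424]) cube([463, 394, 25]);
cube([37, 37, 424]);
translate([426, 0, 0]) cube([37, 37, 424]);
translate([0, 357, 0]) cube([37, 37, 424]);
translate([426, 357, 0]) cube([37, 37, 424]);
translate([0, 369, 449]) cube([463, 25, 409]);


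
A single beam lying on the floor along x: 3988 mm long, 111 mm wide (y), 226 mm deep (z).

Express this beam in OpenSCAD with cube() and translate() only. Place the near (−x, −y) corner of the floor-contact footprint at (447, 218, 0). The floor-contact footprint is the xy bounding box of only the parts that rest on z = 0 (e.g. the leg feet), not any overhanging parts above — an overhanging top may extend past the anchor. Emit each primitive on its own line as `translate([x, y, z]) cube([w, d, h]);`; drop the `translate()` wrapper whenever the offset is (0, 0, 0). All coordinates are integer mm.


translate([447, 218, 0]) cube([3988, 111, 226]);


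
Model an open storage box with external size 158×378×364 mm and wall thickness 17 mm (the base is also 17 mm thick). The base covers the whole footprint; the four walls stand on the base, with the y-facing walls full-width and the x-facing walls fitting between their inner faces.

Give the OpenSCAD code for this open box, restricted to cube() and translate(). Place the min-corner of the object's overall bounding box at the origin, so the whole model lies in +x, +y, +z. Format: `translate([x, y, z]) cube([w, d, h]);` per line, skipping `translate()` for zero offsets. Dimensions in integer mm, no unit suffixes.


cube([158, 378, 17]);
translate([0, 0, 17]) cube([158, 17, 347]);
translate([0, 361, 17]) cube([158, 17, 347]);
translate([0, 17, 17]) cube([17, 344, 347]);
translate([141, 17, 17]) cube([17, 344, 347]);


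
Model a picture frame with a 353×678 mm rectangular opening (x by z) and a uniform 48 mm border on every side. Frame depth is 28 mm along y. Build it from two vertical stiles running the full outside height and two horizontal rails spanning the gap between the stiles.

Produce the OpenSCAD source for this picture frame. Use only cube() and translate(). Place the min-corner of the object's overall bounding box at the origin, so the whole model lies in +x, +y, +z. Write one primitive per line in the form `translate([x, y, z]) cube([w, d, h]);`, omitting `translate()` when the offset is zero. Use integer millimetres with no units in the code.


cube([48, 28, 774]);
translate([401, 0, 0]) cube([48, 28, 774]);
translate([48, 0, 0]) cube([353, 28, 48]);
translate([48, 0, 726]) cube([353, 28, 48]);


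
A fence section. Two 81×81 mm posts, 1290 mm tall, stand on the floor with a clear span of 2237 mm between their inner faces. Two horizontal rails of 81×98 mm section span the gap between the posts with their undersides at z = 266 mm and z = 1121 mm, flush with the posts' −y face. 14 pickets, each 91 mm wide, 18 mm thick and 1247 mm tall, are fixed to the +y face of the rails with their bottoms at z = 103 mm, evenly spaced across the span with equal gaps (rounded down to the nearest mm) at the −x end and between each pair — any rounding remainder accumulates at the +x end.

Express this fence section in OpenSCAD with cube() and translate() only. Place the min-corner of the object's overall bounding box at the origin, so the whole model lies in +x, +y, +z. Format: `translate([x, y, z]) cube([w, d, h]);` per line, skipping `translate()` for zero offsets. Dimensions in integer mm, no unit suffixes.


cube([81, 81, 1290]);
translate([2318, 0, 0]) cube([81, 81, 1290]);
translate([81, 0, 266]) cube([2237, 81, 98]);
translate([81, 0, 1121]) cube([2237, 81, 98]);
translate([145, 81, 103]) cube([91, 18, 1247]);
translate([300, 81, 103]) cube([91, 18, 1247]);
translate([455, 81, 103]) cube([91, 18, 1247]);
translate([610, 81, 103]) cube([91, 18, 1247]);
translate([765, 81, 103]) cube([91, 18, 1247]);
translate([920, 81, 103]) cube([91, 18, 1247]);
translate([1075, 81, 103]) cube([91, 18, 1247]);
translate([1230, 81, 103]) cube([91, 18, 1247]);
translate([1385, 81, 103]) cube([91, 18, 1247]);
translate([1540, 81, 103]) cube([91, 18, 1247]);
translate([1695, 81, 103]) cube([91, 18, 1247]);
translate([1850, 81, 103]) cube([91, 18, 1247]);
translate([2005, 81, 103]) cube([91, 18, 1247]);
translate([2160, 81, 103]) cube([91, 18, 1247]);


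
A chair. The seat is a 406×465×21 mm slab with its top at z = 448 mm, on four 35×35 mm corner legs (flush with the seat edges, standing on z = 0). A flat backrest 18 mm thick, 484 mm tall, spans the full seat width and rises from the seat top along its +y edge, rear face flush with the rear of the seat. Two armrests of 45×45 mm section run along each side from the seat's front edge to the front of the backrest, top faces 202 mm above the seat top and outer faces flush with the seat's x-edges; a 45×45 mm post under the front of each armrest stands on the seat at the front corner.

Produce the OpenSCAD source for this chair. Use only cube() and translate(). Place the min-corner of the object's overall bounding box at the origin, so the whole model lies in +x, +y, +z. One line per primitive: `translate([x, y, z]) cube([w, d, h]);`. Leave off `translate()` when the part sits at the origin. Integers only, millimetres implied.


// leg_h = 448 - 21 = 427
// arm post h = 202 - 45 = 157
translate([0, 0, 427]) cube([406, 465, 21]);
cube([35, 35, 427]);
translate([371, 0, 0]) cube([35, 35, 427]);
translate([0, 430, 0]) cube([35, 35, 427]);
translate([371, 430, 0]) cube([35, 35, 427]);
translate([0, 447, 448]) cube([406, 18, 484]);
translate([0, 0, 605]) cube([45, 447, 45]);
translate([361, 0, 605]) cube([45, 447, 45]);
translate([0, 0, 448]) cube([45, 45, 157]);
translate([361, 0, 448]) cube([45, 45, 157]);


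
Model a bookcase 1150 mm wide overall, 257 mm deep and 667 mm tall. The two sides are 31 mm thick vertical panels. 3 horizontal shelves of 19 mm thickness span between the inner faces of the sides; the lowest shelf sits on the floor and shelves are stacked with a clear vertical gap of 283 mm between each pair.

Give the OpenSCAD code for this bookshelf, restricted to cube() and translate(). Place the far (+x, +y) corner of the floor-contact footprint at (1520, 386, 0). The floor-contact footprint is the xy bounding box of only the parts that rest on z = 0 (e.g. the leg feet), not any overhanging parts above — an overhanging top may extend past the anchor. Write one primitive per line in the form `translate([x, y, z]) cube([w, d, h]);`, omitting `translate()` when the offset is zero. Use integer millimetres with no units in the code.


translate([370, 129, 0]) cube([31, 257, 667]);
translate([1489, 129, 0]) cube([31, 257, 667]);
translate([401, 129, 0]) cube([1088, 257, 19]);
translate([401, 129, 302]) cube([1088, 257, 19]);
translate([401, 129, 604]) cube([1088, 257, 19]);


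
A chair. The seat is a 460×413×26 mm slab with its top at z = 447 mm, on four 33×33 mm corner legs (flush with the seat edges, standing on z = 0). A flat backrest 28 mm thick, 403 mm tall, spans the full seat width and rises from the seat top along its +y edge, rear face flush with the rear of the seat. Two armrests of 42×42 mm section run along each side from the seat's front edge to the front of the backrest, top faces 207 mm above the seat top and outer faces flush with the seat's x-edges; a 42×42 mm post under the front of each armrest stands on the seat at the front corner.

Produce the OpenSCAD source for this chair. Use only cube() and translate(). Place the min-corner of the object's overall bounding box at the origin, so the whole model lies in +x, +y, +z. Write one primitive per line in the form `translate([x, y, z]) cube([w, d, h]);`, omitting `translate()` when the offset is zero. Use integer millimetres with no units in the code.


translate([0, 0, 421]) cube([460, 413, 26]);
cube([33, 33, 421]);
translate([427, 0, 0]) cube([33, 33, 421]);
translate([0, 380, 0]) cube([33, 33, 421]);
translate([427, 380, 0]) cube([33, 33, 421]);
translate([0, 385, 447]) cube([460, 28, 403]);
translate([0, 0, 612]) cube([42, 385, 42]);
translate([418, 0, 612]) cube([42, 385, 42]);
translate([0, 0, 447]) cube([42, 42, 165]);
translate([418, 0, 447]) cube([42, 42, 165]);


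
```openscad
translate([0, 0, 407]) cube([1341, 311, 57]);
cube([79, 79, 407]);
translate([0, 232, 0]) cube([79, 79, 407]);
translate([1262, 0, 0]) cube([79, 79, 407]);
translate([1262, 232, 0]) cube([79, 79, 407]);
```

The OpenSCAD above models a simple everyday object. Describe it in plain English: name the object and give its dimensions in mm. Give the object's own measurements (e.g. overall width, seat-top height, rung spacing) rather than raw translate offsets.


A long wooden bench with a 1341 mm (x) × 311 mm (y) seat, 57 mm thick, its top surface 464 mm above the floor. Four 79 mm square legs at the seat corners, flush with the edges, run from z = 0 to the seat underside.


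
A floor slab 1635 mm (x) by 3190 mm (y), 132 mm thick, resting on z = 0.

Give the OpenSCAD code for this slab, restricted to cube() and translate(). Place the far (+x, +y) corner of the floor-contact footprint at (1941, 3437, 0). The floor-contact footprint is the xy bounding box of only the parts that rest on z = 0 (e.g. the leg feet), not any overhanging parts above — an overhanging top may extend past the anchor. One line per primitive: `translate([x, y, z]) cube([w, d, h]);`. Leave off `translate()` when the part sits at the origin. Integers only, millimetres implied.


translate([306, 247, 0]) cube([1635, 3190, 132]);


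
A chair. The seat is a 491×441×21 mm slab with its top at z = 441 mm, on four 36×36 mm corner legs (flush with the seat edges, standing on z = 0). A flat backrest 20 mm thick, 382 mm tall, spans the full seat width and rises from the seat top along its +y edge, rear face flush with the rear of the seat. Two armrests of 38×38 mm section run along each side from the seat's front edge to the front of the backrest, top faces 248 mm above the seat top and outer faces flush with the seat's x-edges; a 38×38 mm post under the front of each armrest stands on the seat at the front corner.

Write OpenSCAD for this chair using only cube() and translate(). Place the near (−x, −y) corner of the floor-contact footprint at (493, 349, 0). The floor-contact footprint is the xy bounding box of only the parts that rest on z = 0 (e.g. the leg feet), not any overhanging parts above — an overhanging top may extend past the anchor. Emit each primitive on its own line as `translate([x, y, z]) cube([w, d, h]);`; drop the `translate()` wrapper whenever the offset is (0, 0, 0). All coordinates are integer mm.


// leg_h = 441 - 21 = 420
// arm post h = 248 - 38 = 210
translate([493, 349, 420]) cube([491, 441, 21]);
translate([493, 349, 0]) cube([36, 36, 420]);
translate([948, 349, 0]) cube([36, 36, 420]);
translate([493, 754, 0]) cube([36, 36, 420]);
translate([948, 754, 0]) cube([36, 36, 420]);
translate([493, 770, 441]) cube([491, 20, 382]);
translate([493, 349, 651]) cube([38, 421, 38]);
translate([946, 349, 651]) cube([38, 421, 38]);
translate([493, 349, 441]) cube([38, 38, 210]);
translate([946, 349, 441]) cube([38, 38, 210]);


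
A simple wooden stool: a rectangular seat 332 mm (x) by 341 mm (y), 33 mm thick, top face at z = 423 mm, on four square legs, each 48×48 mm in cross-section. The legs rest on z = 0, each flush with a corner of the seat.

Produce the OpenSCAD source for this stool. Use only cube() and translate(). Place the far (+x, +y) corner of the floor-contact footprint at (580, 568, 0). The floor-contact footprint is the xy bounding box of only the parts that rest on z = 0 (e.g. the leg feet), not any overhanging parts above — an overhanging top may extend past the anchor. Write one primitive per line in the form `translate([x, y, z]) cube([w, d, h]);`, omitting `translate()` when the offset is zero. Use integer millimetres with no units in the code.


translate([248, 227, 390]) cube([332, 341, 33]);
translate([248, 227, 0]) cube([48, 48, 390]);
translate([532, 227, 0]) cube([48, 48, 390]);
translate([248, 520, 0]) cube([48, 48, 390]);
translate([532, 520, 0]) cube([48, 48, 390]);


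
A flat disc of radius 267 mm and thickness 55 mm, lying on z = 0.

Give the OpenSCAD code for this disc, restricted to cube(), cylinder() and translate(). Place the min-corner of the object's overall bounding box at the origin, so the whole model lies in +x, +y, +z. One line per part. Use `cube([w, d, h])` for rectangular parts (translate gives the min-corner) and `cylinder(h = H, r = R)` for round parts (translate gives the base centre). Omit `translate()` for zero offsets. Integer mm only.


translate([267, 267, 0]) cylinder(h = 55, r = 267);


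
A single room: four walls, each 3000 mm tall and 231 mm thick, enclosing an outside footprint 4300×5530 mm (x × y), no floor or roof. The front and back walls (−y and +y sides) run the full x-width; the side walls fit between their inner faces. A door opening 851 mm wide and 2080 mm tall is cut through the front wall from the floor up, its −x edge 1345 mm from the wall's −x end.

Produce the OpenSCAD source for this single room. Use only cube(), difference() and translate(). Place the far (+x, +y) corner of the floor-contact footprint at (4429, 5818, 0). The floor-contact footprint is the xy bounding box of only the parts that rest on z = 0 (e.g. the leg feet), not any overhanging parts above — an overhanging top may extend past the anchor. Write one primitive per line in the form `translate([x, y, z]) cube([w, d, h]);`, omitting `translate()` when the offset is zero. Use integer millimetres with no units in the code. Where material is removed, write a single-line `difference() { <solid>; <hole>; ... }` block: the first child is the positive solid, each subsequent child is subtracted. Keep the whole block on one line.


difference() { translate([129, 288, 0]) cube([4300, 231, 3000]); translate([1474, 288, 0]) cube([851, 231, 2080]); }
translate([129, 5587, 0]) cube([4300, 231, 3000]);
translate([129, 519, 0]) cube([231, 5068, 3000]);
translate([4198, 519, 0]) cube([231, 5068, 3000]);


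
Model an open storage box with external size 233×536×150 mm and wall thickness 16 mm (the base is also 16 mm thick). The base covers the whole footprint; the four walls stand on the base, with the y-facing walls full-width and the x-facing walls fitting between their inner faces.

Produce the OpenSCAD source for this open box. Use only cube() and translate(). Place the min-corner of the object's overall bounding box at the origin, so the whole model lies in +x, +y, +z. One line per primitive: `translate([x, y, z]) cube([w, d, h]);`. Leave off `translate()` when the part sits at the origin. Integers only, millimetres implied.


cube([233, 536, 16]);
translate([0, 0, 16]) cube([233, 16, 134]);
translate([0, 520, 16]) cube([233, 16, 134]);
translate([0, 16, 16]) cube([16, 504, 134]);
translate([217, 16, 16]) cube([16, 504, 134]);


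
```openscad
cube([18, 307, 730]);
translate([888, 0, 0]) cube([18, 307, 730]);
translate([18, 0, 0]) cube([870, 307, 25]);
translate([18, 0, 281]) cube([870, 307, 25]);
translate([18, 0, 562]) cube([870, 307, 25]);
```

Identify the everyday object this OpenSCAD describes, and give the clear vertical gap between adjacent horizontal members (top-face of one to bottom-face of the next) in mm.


A bookshelf. The clear shelf gap is 256 mm.

Two tall side panels with 3 horizontal boards between them — a bookshelf. The first two shelf undersides are at z = 0 and z = 281; with shelf thickness 25, the clear gap is 281 − 0 − 25 = 256 mm.


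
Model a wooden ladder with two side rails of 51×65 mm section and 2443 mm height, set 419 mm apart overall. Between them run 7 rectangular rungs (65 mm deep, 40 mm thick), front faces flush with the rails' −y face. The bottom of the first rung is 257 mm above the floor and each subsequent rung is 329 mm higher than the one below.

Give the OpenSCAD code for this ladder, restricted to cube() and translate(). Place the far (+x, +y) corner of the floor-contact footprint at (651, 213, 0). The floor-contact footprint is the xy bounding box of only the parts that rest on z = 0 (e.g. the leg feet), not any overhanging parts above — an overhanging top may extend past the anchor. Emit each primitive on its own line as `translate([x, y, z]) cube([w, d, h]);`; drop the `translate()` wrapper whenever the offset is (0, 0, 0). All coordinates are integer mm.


translate([232, 148, 0]) cube([51, 65, 2443]);
translate([600, 148, 0]) cube([51, 65, 2443]);
translate([283, 148, 257]) cube([317, 65, 40]);
translate([283, 148, 586]) cube([317, 65, 40]);
translate([283, 148, 915]) cube([317, 65, 40]);
translate([283, 148, 1244]) cube([317, 65, 40]);
translate([283, 148, 1573]) cube([317, 65, 40]);
translate([283, 148, 1902]) cube([317, 65, 40]);
translate([283, 148, 2231]) cube([317, 65, 40]);


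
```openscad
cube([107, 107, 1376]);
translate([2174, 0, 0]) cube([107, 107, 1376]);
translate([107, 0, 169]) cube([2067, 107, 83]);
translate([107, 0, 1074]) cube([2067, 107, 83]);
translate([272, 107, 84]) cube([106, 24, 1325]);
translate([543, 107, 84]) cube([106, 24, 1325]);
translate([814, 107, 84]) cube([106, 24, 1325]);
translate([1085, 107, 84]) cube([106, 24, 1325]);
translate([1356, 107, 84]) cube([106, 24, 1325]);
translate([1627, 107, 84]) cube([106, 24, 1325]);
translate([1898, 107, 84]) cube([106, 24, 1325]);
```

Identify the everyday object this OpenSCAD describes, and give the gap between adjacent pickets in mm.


A fence section. The picket gap is 165 mm.

Two posts, two rails, 7 pickets — a fence section. Span 2067 mm holds 7 pickets of 106 mm with 8 equal gaps: ⌊(2067 − 7·106) / 8⌋ = 165 mm.


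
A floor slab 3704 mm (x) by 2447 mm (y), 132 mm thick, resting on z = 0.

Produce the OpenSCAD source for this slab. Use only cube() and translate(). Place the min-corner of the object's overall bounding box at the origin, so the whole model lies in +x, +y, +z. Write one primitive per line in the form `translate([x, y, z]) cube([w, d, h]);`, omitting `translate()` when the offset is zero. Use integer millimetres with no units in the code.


cube([3704, 2447, 132]);


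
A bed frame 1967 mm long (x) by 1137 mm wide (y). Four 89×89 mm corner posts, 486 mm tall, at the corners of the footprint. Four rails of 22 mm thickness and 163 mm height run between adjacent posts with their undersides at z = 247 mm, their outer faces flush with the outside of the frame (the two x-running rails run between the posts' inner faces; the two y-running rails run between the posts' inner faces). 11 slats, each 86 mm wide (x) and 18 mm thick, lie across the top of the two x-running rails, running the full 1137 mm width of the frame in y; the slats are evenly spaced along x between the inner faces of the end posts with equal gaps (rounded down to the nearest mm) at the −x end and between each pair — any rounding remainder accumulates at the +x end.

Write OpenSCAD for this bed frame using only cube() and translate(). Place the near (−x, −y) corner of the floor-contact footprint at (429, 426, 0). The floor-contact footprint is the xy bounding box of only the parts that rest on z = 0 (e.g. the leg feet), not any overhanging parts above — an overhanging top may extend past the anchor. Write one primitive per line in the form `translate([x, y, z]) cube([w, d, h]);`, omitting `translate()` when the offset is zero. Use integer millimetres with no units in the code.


translate([429, 426, 0]) cube([89, 89, 486]);
translate([429, 1474, 0]) cube([89, 89, 486]);
translate([2307, 426, 0]) cube([89, 89, 486]);
translate([2307, 1474, 0]) cube([89, 89, 486]);
translate([518, 426, 247]) cube([1789, 22, 163]);
translate([518, 1541, 247]) cube([1789, 22, 163]);
translate([429, 515, 247]) cube([22, 959, 163]);
translate([2374, 515, 247]) cube([22, 959, 163]);
translate([588, 426, 410]) cube([86, 1137, 18]);
translate([744, 426, 410]) cube([86, 1137, 18]);
translate([900, 426, 410]) cube([86, 1137, 18]);
translate([1056, 426, 410]) cube([86, 1137, 18]);
translate([1212, 426, 410]) cube([86, 1137, 18]);
translate([1368, 426, 410]) cube([86, 1137, 18]);
translate([1524, 426, 410]) cube([86, 1137, 18]);
translate([1680, 426, 410]) cube([86, 1137, 18]);
translate([1836, 426, 410]) cube([86, 1137, 18]);
translate([1992, 426, 410]) cube([86, 1137, 18]);
translate([2148, 426, 410]) cube([86, 1137, 18]);


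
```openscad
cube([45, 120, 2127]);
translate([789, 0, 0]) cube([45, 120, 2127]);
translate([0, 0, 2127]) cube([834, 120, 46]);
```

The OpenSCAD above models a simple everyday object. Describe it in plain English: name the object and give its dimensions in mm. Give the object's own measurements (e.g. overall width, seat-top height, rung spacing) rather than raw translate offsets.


A door frame. The clear opening is 744 mm wide and 2127 mm high. Two 45 mm wide jambs, 120 mm deep, stand either side of the opening from the floor to the top of the opening. A 46 mm thick head sits across the top of both jambs, spanning the full outside width of the frame.


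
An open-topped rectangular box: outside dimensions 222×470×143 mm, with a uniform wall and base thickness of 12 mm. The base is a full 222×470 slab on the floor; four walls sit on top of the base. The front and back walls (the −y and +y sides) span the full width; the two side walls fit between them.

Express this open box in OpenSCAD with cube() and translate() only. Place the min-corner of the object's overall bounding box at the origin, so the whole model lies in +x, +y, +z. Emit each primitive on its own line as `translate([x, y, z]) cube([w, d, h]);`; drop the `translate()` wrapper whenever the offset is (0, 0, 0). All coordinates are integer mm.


cube([222, 470, 12]);
translate([0, 0, 12]) cube([222, 12, 131]);
translate([0, 458, 12]) cube([222, 12, 131]);
translate([0, 12, 12]) cube([12, 446, 131]);
translate([210, 12, 12]) cube([12, 446, 131]);


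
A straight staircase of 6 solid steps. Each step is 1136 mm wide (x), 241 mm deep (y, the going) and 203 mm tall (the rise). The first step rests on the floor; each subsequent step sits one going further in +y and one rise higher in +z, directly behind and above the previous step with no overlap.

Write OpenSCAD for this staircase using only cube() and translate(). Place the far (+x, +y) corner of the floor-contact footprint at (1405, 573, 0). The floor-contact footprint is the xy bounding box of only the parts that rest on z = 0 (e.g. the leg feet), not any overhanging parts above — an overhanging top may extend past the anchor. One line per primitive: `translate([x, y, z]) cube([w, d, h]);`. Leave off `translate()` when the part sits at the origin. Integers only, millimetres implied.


translate([269, 332, 0]) cube([1136, 241, 203]);
translate([269, 573, 203]) cube([1136, 241, 203]);
translate([269, 814, 406]) cube([1136, 241, 203]);
translate([269, 1055, 609]) cube([1136, 241, 203]);
translate([269, 1296, 812]) cube([1136, 241, 203]);
translate([269, 1537, 1015]) cube([1136, 241, 203]);


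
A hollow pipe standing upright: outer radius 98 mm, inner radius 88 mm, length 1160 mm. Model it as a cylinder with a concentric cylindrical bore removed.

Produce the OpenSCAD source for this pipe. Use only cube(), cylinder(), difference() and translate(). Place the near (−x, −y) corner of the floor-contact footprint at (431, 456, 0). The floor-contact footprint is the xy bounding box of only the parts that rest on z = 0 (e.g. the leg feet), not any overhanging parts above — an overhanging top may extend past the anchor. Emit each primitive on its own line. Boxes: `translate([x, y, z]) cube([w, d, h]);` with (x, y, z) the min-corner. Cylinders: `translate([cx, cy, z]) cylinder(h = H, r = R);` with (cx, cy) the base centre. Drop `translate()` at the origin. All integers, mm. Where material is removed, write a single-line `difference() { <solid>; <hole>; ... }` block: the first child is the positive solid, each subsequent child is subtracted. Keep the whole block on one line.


difference() { translate([529, 554, 0]) cylinder(h = 1160, r = 98); translate([529, 554, 0]) cylinder(h = 1160, r = 88); }


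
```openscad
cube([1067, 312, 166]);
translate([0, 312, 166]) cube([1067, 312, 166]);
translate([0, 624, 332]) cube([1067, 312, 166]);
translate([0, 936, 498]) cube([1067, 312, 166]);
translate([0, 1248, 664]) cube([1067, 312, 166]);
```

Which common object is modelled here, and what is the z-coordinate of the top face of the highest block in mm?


A staircase. The total rise is 830 mm.

5 identical blocks, each offset up and back from the previous — a staircase. Each step is 166 mm tall and there are 5 of them, so the total rise is 5 × 166 = 830 mm.


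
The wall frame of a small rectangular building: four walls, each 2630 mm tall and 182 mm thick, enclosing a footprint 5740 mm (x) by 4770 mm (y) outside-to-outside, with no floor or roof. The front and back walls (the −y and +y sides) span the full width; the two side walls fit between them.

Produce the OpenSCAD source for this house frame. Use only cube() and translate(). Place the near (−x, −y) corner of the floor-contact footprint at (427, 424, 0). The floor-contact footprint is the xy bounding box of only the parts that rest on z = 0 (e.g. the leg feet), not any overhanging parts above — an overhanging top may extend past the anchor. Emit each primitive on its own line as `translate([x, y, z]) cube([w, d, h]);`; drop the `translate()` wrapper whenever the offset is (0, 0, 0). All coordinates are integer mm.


translate([427, 424, 0]) cube([5740, 182, 2630]);
translate([427, 5012, 0]) cube([5740, 182, 2630]);
translate([427, 606, 0]) cube([182, 4406, 2630]);
translate([5985, 606, 0]) cube([182, 4406, 2630]);


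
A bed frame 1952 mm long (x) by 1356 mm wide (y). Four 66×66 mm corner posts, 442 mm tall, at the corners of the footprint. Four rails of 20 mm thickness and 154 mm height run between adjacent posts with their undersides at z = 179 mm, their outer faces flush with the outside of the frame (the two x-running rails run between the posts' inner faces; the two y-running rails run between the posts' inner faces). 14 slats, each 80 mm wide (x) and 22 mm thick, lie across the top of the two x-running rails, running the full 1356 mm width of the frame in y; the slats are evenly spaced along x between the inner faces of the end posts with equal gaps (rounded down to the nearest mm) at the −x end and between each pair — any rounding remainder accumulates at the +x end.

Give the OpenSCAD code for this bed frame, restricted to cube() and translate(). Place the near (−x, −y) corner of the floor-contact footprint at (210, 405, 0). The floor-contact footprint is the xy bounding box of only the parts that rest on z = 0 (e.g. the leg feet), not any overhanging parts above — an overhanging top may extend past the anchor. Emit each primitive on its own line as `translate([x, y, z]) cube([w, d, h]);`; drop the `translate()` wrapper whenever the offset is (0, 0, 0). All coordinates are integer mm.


// slat z = rail_z + rail_h = 179 + 154 = 333
// slat gap = ⌊(1820 − 14·80) / 15⌋ = 46
translate([210, 405, 0]) cube([66, 66, 442]);
translate([210, 1695, 0]) cube([66, 66, 442]);
translate([2096, 405, 0]) cube([66, 66, 442]);
translate([2096, 1695, 0]) cube([66, 66, 442]);
translate([276, 405, 179]) cube([1820, 20, 154]);
translate([276, 1741, 179]) cube([1820, 20, 154]);
translate([210, 471, 179]) cube([20, 1224, 154]);
translate([2142, 471, 179]) cube([20, 1224, 154]);
translate([322, 405, 333]) cube([80, 1356, 22]);
translate([448, 405, 333]) cube([80, 1356, 22]);
translate([574, 405, 333]) cube([80, 1356, 22]);
translate([700, 405, 333]) cube([80, 1356, 22]);
translate([826, 405, 333]) cube([80, 1356, 22]);
translate([952, 405, 333]) cube([80, 1356, 22]);
translate([1078, 405, 333]) cube([80, 1356, 22]);
translate([1204, 405, 333]) cube([80, 1356, 22]);
translate([1330, 405, 333]) cube([80, 1356, 22]);
translate([1456, 405, 333]) cube([80, 1356, 22]);
translate([1582, 405, 333]) cube([80, 1356, 22]);
translate([1708, 405, 333]) cube([80, 1356, 22]);
translate([1834, 405, 333]) cube([80, 1356, 22]);
translate([1960, 405, 333]) cube([80, 1356, 22]);
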